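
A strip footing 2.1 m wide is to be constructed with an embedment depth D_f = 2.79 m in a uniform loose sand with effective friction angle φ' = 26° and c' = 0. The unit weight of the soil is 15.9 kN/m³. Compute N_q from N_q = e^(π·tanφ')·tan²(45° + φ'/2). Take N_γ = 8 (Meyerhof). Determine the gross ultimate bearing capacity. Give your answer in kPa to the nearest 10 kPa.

tan26° = 0.4877, so N_q = e^(π×0.4877)·tan²(58°) = 4.629 × 2.561 = 11.85.
q = γ·D_f = 15.9 × 2.79 = 44.361 kPa.
q·N_q = 44.361 × 11.854 = 525.86 kPa
0.5·γ·B·N_γ = 0.5 × 15.9 × 2.1 × 8 = 133.56 kPa
q_ult = 525.86 + 133.56 = 659.42 kPa.

q_ult ≈ 660 kPa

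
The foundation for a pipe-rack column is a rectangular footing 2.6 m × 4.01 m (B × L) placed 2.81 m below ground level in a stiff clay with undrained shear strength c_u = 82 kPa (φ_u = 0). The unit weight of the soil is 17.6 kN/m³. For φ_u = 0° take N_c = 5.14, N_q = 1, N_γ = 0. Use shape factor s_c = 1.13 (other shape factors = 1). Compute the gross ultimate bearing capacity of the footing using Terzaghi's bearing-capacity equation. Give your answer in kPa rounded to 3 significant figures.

Overburden at base level: q = 17.6 × 2.81 = 49.456 kPa.
Cohesion term c·N_c·s_c = 82 × 5.14 × 1.13 = 476.27 kPa; surcharge term q·N_q = 49.456 × 1 = 49.456 kPa.
q_ult = 476.27 + 49.456 = 525.73 kPa.

q_ult ≈ 526 kPa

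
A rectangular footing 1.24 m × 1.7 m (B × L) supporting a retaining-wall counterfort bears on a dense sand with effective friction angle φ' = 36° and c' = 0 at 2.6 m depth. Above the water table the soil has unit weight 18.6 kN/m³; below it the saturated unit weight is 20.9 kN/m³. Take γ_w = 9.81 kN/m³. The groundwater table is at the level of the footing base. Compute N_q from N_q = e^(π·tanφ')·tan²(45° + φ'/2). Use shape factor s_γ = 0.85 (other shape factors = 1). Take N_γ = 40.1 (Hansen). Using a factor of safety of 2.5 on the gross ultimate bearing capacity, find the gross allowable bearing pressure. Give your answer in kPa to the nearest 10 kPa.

q_all ≈ 820 kPa

N_q = e^(π·tan36°)·tan²(63°) = 37.75.
Overburden at base level: q = 18.6 × 2.6 = 48.36 kPa.
Below the base the soil is submerged, so the ½γBN_γ term uses γ' = 20.9 − 9.81 = 11.09 kN/m³.
Surcharge term q·N_q = 48.36 × 37.752 = 1825.7 kPa; self-weight term 0.5·γ·B·N_γ·s_γ = 0.5 × 11.09 × 1.24 × 40.1 × 0.85 = 234.36 kPa.
q_ult = 1825.7 + 234.36 = 2060.1 kPa.
q_all = 2060.1 / 2.5 = 824.03 kPa.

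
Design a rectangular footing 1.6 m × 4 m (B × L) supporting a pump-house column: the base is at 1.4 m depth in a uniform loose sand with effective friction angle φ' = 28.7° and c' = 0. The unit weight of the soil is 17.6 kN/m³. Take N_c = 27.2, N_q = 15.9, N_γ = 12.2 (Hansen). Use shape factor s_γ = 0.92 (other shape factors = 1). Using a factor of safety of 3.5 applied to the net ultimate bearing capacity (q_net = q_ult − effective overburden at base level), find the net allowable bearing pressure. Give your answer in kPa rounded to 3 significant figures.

Effective surcharge at the founding depth q = γ·D_f = 17.6 × 1.4 = 24.64 kPa.
q_ult = q·N_q + 0.5·γ·B·N_γ·s_γ
     = 24.64 × 15.9 + 0.5 × 17.6 × 1.6 × 12.2 × 0.92
     = 391.78 + 158.03 = 549.81 kPa.
Net ultimate: q_net = 549.81 − 24.64 = 525.17 kPa.
q_all(net) = 525.17 / 3.5 = 150.05 kPa.

q_all(net) ≈ 150 kPa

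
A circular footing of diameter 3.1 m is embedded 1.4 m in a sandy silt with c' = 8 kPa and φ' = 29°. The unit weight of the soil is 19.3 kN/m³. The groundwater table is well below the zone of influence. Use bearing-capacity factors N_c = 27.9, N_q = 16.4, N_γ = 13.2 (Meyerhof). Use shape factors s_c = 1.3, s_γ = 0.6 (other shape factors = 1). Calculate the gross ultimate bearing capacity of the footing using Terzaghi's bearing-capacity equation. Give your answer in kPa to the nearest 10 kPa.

q_ult ≈ 970 kPa

q = γ·D_f = 19.3 × 1.4 = 27.02 kPa.
c·N_c·s_c = 8 × 27.9 × 1.3 = 290.16 kPa
q·N_q = 27.02 × 16.4 = 443.13 kPa
0.5·γ·B·N_γ·s_γ = 0.5 × 19.3 × 3.1 × 13.2 × 0.6 = 236.93 kPa
q_ult = 290.16 + 443.13 + 236.93 = 970.21 kPa.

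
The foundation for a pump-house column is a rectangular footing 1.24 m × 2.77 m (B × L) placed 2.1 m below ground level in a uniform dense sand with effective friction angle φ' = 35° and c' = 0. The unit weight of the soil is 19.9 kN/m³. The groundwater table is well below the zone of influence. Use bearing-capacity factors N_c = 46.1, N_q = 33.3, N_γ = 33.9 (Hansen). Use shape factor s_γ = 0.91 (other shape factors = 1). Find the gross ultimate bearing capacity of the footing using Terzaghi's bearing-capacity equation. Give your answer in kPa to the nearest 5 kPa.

Effective surcharge at the founding depth q = γ·D_f = 19.9 × 2.1 = 41.79 kPa.
q_ult = q·N_q + 0.5·γ·B·N_γ·s_γ
     = 41.79 × 33.3 + 0.5 × 19.9 × 1.24 × 33.9 × 0.91
     = 1391.6 + 380.61 = 1772.2 kPa.

q_ult ≈ 1770 kPa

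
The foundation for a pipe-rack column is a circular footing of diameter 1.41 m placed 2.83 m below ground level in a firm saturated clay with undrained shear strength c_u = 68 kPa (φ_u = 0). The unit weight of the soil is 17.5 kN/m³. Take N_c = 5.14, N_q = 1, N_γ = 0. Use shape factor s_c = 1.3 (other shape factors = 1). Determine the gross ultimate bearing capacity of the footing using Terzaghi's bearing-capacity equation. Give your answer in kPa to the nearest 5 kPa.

q_ult ≈ 505 kPa

Overburden at base level: q = 17.5 × 2.83 = 49.525 kPa.
Cohesion term c·N_c·s_c = 68 × 5.14 × 1.3 = 454.38 kPa; surcharge term q·N_q = 49.525 × 1 = 49.525 kPa.
q_ult = 454.38 + 49.525 = 503.9 kPa.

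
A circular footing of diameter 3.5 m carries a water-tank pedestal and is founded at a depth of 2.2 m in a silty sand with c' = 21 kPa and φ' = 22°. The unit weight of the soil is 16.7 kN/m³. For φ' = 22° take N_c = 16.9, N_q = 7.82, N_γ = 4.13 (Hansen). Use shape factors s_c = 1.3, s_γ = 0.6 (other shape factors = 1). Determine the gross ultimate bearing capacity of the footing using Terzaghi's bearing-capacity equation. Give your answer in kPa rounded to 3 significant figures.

q_ult ≈ 821 kPa

Overburden at base level: q = 16.7 × 2.2 = 36.74 kPa.
Cohesion term c·N_c·s_c = 21 × 16.9 × 1.3 = 461.37 kPa; surcharge term q·N_q = 36.74 × 7.82 = 287.31 kPa; self-weight term 0.5·γ·B·N_γ·s_γ = 0.5 × 16.7 × 3.5 × 4.13 × 0.6 = 72.42 kPa.
q_ult = 461.37 + 287.31 + 72.42 = 821.1 kPa.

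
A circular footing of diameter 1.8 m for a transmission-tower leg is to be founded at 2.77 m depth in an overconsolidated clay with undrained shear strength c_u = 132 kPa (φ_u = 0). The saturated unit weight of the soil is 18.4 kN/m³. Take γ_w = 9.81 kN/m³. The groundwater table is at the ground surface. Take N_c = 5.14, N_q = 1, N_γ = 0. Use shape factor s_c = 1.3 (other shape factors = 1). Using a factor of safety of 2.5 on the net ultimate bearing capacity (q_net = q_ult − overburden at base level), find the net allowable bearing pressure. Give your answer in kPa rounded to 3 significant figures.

q_all(net) ≈ 353 kPa

Water table at ground surface, so effective unit weight γ' = 18.4 − 9.81 = 8.59 kN/m³ is used throughout; overburden q = 8.59 × 2.77 = 23.794 kPa.
Cohesion term c·N_c·s_c = 132 × 5.14 × 1.3 = 882.02 kPa; surcharge term q·N_q = 23.794 × 1 = 23.794 kPa.
q_ult = 882.02 + 23.794 = 905.82 kPa.
q_net = 905.82 − 23.794 = 882.02 kPa.
q_all(net) = 882.02 / 2.5 = 352.81 kPa.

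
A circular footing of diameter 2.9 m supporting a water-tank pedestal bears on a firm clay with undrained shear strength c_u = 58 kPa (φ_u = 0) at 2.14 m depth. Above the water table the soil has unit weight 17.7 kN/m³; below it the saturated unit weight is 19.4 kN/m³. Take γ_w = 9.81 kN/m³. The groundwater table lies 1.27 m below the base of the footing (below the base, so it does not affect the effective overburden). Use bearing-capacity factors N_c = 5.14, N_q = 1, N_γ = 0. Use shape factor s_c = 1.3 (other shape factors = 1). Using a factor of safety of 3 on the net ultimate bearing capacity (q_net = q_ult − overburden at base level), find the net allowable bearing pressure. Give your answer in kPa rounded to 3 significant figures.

Effective surcharge at the founding depth q = γ·D_f = 17.7 × 2.14 = 37.878 kPa.
q_ult = c·N_c·s_c + q·N_q
     = 58 × 5.14 × 1.3 + 37.878 × 1
     = 387.56 + 37.878 = 425.43 kPa.
q_net = 425.43 − 37.878 = 387.56 kPa.
q_all(net) = 387.56 / 3 = 129.19 kPa.

q_all(net) ≈ 129 kPa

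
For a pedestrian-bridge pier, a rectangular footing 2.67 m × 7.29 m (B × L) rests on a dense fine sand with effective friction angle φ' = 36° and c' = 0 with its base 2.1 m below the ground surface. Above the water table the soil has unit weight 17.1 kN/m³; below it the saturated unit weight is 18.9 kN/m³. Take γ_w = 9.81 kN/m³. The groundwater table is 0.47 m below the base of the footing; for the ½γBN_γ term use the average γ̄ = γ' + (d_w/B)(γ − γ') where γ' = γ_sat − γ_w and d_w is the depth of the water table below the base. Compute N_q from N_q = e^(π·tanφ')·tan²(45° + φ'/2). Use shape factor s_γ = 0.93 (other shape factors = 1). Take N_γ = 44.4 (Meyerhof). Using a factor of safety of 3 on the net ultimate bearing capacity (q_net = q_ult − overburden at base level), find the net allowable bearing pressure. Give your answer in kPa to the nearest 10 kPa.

N_q = e^(π·tan36°)·tan²(63°) = 37.75.
Effective surcharge at the founding depth q = γ·D_f = 17.1 × 2.1 = 35.91 kPa.
With d_w = 0.47 m < B, γ̄ = 9.09 + (0.47/2.67) × (17.1 − 9.09) = 10.5 kN/m³.
q_ult = q·N_q + 0.5·γ·B·N_γ·s_γ
     = 35.91 × 37.752 + 0.5 × 10.5 × 2.67 × 44.4 × 0.93
     = 1355.7 + 578.81 = 1934.5 kPa.
q_net = 1934.5 − 35.91 = 1898.6 kPa.
q_all(net) = 1898.6 / 3 = 632.86 kPa.

q_all(net) ≈ 630 kPa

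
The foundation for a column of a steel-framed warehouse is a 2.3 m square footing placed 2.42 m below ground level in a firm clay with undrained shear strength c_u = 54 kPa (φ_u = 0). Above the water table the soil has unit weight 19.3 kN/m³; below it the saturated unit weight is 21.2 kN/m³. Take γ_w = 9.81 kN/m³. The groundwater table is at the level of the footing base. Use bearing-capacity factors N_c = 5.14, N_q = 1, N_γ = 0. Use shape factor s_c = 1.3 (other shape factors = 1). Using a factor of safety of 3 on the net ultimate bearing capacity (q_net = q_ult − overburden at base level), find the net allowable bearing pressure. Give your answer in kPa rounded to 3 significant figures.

q = γ·D_f = 19.3 × 2.42 = 46.706 kPa.
c·N_c·s_c = 54 × 5.14 × 1.3 = 360.83 kPa
q·N_q = 46.706 × 1 = 46.706 kPa
q_ult = 360.83 + 46.706 = 407.53 kPa.
q_net = 407.53 − 46.706 = 360.83 kPa.
q_all(net) = 360.83 / 3 = 120.28 kPa.

q_all(net) ≈ 120 kPa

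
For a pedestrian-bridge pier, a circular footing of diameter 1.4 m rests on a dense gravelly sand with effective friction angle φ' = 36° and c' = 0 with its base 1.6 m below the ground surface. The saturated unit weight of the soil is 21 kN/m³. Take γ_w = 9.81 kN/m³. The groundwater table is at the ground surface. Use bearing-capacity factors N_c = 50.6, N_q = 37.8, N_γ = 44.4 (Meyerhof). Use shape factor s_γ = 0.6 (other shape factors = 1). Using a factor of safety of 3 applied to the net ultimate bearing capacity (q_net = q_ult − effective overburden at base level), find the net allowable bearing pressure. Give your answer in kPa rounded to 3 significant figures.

q_all(net) ≈ 289 kPa

Water table at ground surface, so effective unit weight γ' = 21 − 9.81 = 11.19 kN/m³ is used throughout; overburden q = 11.19 × 1.6 = 17.904 kPa; the same γ' applies in the ½γBN_γ term.
Surcharge term q·N_q = 17.904 × 37.8 = 676.77 kPa; self-weight term 0.5·γ·B·N_γ·s_γ = 0.5 × 11.19 × 1.4 × 44.4 × 0.6 = 208.67 kPa.
q_ult = 676.77 + 208.67 = 885.44 kPa.
Net ultimate: q_net = 885.44 − 17.904 = 867.54 kPa.
q_all(net) = 867.54 / 3 = 289.18 kPa.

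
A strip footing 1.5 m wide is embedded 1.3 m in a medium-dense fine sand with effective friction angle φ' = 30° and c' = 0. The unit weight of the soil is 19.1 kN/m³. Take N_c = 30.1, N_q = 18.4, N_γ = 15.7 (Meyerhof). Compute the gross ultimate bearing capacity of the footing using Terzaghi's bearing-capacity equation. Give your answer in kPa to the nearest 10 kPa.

q_ult ≈ 680 kPa

q = γ·D_f = 19.1 × 1.3 = 24.83 kPa.
q·N_q = 24.83 × 18.4 = 456.87 kPa
0.5·γ·B·N_γ = 0.5 × 19.1 × 1.5 × 15.7 = 224.9 kPa
q_ult = 456.87 + 224.9 = 681.77 kPa.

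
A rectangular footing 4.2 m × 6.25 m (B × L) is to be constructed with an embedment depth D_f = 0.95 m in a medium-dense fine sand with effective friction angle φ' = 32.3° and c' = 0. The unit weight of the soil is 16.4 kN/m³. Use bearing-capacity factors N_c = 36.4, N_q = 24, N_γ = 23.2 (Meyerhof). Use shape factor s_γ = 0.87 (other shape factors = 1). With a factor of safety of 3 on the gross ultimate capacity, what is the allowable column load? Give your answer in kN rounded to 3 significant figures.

P_all ≈ 9350 kN

Effective surcharge at the founding depth q = γ·D_f = 16.4 × 0.95 = 15.58 kPa.
q_ult = q·N_q + 0.5·γ·B·N_γ·s_γ
     = 15.58 × 24 + 0.5 × 16.4 × 4.2 × 23.2 × 0.87
     = 373.92 + 695.14 = 1069.1 kPa.
Gross allowable pressure q_all = 1069.1 / 3 = 356.35 kPa.
Footing area = 26.25 m², so allowable column load = 356.35 × 26.25 = 9354.2 kN.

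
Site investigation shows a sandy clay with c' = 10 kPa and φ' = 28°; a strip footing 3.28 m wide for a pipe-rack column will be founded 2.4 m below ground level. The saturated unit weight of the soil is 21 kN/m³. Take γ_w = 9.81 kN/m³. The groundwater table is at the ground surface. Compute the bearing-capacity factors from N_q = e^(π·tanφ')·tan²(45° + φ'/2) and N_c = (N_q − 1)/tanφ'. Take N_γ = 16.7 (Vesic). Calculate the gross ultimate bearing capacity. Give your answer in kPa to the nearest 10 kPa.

tan28° = 0.5317, so N_q = e^(π×0.5317)·tan²(59°) = 5.314 × 2.77 = 14.72.
N_c = (14.72 − 1)/tan28° = 25.8.
γ' = 21 − 9.81 = 11.19 kN/m³ (submerged throughout). q = 11.19 × 2.4 = 26.856 kPa; the same γ' applies in the ½γBN_γ term.
c·N_c = 10 × 25.803 = 258.03 kPa
q·N_q = 26.856 × 14.72 = 395.32 kPa
0.5·γ·B·N_γ = 0.5 × 11.19 × 3.28 × 16.7 = 306.47 kPa
q_ult = 258.03 + 395.32 + 306.47 = 959.82 kPa.

q_ult ≈ 960 kPa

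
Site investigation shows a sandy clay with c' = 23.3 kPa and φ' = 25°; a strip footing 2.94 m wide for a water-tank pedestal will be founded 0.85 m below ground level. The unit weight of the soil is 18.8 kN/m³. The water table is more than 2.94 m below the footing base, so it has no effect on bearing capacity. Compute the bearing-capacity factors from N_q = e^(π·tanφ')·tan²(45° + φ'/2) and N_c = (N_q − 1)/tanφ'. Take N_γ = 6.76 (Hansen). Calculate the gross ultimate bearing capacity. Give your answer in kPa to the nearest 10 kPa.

tan25° = 0.4663, so N_q = e^(π×0.4663)·tan²(57.5°) = 4.327 × 2.464 = 10.66.
N_c = (10.66 − 1)/tan25° = 20.72.
Overburden at base level: q = 18.8 × 0.85 = 15.98 kPa.
Cohesion term c·N_c = 23.3 × 20.721 = 482.79 kPa; surcharge term q·N_q = 15.98 × 10.662 = 170.38 kPa; self-weight term 0.5·γ·B·N_γ = 0.5 × 18.8 × 2.94 × 6.76 = 186.82 kPa.
q_ult = 482.79 + 170.38 + 186.82 = 839.99 kPa.

q_ult ≈ 840 kPa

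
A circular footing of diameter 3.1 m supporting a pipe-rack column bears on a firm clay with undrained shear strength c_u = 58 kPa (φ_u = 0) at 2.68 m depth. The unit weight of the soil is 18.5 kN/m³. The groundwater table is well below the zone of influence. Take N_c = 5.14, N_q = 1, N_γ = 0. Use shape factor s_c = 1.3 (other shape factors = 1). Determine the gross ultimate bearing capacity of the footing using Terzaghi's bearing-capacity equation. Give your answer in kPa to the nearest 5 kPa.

q_ult ≈ 435 kPa

q = γ·D_f = 18.5 × 2.68 = 49.58 kPa.
c·N_c·s_c = 58 × 5.14 × 1.3 = 387.56 kPa
q·N_q = 49.58 × 1 = 49.58 kPa
q_ult = 387.56 + 49.58 = 437.14 kPa.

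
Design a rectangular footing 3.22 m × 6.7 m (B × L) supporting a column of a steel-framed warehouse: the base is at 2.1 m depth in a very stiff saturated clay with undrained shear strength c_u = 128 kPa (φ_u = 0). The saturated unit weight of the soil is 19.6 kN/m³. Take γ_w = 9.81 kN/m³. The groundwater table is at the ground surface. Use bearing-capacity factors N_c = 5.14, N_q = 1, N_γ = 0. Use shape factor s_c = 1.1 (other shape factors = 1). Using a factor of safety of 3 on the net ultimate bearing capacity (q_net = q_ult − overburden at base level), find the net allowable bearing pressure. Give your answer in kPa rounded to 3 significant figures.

q_all(net) ≈ 241 kPa

With the water table at the surface the whole profile is submerged: γ' = 19.6 − 9.81 = 9.79 kN/m³, so q = γ'·D_f = 20.559 kPa.
q_ult = c·N_c·s_c + q·N_q
     = 128 × 5.14 × 1.1 + 20.559 × 1
     = 723.71 + 20.559 = 744.27 kPa.
q_net = 744.27 − 20.559 = 723.71 kPa.
q_all(net) = 723.71 / 3 = 241.24 kPa.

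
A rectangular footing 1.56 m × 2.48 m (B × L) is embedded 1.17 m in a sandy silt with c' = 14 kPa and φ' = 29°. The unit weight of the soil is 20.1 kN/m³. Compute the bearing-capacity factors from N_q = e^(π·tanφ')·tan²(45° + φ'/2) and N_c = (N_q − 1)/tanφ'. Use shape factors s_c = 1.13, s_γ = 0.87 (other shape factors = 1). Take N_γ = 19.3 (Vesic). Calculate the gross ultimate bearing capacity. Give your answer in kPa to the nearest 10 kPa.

q_ult ≈ 1090 kPa

tan29° = 0.5543, so N_q = e^(π×0.5543)·tan²(59.5°) = 5.705 × 2.882 = 16.44.
N_c = (16.44 − 1)/tan29° = 27.86.
Effective surcharge at the founding depth q = γ·D_f = 20.1 × 1.17 = 23.517 kPa.
q_ult = c·N_c·s_c + q·N_q + 0.5·γ·B·N_γ·s_γ
     = 14 × 27.86 × 1.13 + 23.517 × 16.443 + 0.5 × 20.1 × 1.56 × 19.3 × 0.87
     = 440.75 + 386.7 + 263.25 = 1090.7 kPa.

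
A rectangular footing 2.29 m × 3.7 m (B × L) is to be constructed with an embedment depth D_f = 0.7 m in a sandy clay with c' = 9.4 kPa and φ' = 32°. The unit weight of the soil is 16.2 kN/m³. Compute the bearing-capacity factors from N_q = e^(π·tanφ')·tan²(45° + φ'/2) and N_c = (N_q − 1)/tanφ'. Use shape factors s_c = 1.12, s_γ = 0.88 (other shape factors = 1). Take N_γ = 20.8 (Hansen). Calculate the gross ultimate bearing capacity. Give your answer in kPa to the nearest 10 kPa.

q_ult ≈ 980 kPa

tan32° = 0.6249, so N_q = e^(π×0.6249)·tan²(61°) = 7.121 × 3.255 = 23.18.
N_c = (23.18 − 1)/tan32° = 35.49.
q = γ·D_f = 16.2 × 0.7 = 11.34 kPa.
c·N_c·s_c = 9.4 × 35.49 × 1.12 = 373.64 kPa
q·N_q = 11.34 × 23.177 = 262.82 kPa
0.5·γ·B·N_γ·s_γ = 0.5 × 16.2 × 2.29 × 20.8 × 0.88 = 339.52 kPa
q_ult = 373.64 + 262.82 + 339.52 = 975.99 kPa.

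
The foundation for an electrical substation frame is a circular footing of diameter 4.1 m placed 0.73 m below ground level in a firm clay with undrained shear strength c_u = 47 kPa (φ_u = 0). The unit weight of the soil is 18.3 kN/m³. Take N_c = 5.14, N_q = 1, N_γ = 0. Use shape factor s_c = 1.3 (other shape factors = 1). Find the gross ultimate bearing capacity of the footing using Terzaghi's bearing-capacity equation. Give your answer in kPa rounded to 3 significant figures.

q_ult ≈ 327 kPa

Overburden at base level: q = 18.3 × 0.73 = 13.359 kPa.
Cohesion term c·N_c·s_c = 47 × 5.14 × 1.3 = 314.05 kPa; surcharge term q·N_q = 13.359 × 1 = 13.359 kPa.
q_ult = 314.05 + 13.359 = 327.41 kPa.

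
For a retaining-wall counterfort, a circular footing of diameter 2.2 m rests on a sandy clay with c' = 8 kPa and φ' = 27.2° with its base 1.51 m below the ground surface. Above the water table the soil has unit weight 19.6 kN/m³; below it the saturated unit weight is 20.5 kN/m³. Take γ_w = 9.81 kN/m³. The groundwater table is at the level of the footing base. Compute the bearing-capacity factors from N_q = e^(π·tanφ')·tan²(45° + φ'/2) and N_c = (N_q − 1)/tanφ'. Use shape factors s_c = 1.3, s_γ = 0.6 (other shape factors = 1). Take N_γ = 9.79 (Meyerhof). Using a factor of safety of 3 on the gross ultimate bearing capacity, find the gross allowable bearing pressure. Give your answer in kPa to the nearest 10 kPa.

q_all ≈ 240 kPa

N_q = e^(π·tan27.2°)·tan²(58.6°) = 13.49; N_c = (N_q − 1)/tanφ' = 24.3.
q = γ·D_f = 19.6 × 1.51 = 29.596 kPa.
For the ½γBN_γ term take γ' = 20.5 − 9.81 = 10.69 kN/m³ (soil below base is submerged).
c·N_c·s_c = 8 × 24.3 × 1.3 = 252.72 kPa
q·N_q = 29.596 × 13.488 = 399.2 kPa
0.5·γ·B·N_γ·s_γ = 0.5 × 10.69 × 2.2 × 9.79 × 0.6 = 69.072 kPa
q_ult = 252.72 + 399.2 + 69.072 = 720.99 kPa.
q_all = 720.99 / 3 = 240.33 kPa.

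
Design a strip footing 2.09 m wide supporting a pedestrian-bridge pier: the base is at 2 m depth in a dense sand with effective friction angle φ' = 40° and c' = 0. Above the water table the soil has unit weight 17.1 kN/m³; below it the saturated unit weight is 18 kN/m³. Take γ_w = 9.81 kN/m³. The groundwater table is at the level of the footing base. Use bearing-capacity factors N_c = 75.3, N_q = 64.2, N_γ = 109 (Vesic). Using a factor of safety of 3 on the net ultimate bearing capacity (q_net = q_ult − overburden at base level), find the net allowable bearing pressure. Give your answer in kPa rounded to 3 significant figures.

q_all(net) ≈ 1030 kPa

q = γ·D_f = 17.1 × 2 = 34.2 kPa.
For the ½γBN_γ term take γ' = 18 − 9.81 = 8.19 kN/m³ (soil below base is submerged).
q·N_q = 34.2 × 64.2 = 2195.6 kPa
0.5·γ·B·N_γ = 0.5 × 8.19 × 2.09 × 109 = 932.88 kPa
q_ult = 2195.6 + 932.88 = 3128.5 kPa.
q_net = 3128.5 − 34.2 = 3094.3 kPa.
q_all(net) = 3094.3 / 3 = 1031.4 kPa.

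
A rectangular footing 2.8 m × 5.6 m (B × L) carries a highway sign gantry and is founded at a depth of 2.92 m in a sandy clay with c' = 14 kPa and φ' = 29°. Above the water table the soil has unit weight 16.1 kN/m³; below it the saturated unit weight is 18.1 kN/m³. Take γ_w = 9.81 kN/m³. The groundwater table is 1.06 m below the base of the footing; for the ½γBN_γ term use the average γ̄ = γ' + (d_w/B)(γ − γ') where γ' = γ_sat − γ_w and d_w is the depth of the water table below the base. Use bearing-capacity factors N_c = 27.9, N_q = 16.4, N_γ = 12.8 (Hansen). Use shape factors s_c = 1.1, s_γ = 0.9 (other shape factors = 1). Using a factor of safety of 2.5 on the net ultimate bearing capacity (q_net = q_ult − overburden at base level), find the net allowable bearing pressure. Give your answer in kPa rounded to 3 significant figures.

Overburden at base level: q = 16.1 × 2.92 = 47.012 kPa.
The water table is 1.06 m below the base (< B = 2.8 m), so the ½γBN_γ term uses γ̄ = γ' + (d_w/B)(γ − γ') = 8.29 + (1.06/2.8)(16.1 − 8.29) = 11.247 kN/m³.
Cohesion term c·N_c·s_c = 14 × 27.9 × 1.1 = 429.66 kPa; surcharge term q·N_q = 47.012 × 16.4 = 771 kPa; self-weight term 0.5·γ·B·N_γ·s_γ = 0.5 × 11.247 × 2.8 × 12.8 × 0.9 = 181.39 kPa.
q_ult = 429.66 + 771 + 181.39 = 1382 kPa.
q_net = 1382 − 47.012 = 1335 kPa.
q_all(net) = 1335 / 2.5 = 534.01 kPa.

q_all(net) ≈ 534 kPa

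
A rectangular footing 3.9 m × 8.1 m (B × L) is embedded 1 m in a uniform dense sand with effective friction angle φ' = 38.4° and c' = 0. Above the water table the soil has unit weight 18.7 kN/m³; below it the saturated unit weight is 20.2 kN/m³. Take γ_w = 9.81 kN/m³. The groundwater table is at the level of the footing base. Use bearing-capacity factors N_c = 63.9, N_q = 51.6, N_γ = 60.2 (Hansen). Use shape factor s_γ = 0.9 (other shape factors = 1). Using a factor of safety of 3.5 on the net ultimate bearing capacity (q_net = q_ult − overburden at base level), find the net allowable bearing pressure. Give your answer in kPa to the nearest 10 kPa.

q = γ·D_f = 18.7 × 1 = 18.7 kPa.
For the ½γBN_γ term take γ' = 20.2 − 9.81 = 10.39 kN/m³ (soil below base is submerged).
q·N_q = 18.7 × 51.6 = 964.92 kPa
0.5·γ·B·N_γ·s_γ = 0.5 × 10.39 × 3.9 × 60.2 × 0.9 = 1097.7 kPa
q_ult = 964.92 + 1097.7 = 2062.6 kPa.
q_net = 2062.6 − 18.7 = 2043.9 kPa.
q_all(net) = 2043.9 / 3.5 = 583.98 kPa.

q_all(net) ≈ 580 kPa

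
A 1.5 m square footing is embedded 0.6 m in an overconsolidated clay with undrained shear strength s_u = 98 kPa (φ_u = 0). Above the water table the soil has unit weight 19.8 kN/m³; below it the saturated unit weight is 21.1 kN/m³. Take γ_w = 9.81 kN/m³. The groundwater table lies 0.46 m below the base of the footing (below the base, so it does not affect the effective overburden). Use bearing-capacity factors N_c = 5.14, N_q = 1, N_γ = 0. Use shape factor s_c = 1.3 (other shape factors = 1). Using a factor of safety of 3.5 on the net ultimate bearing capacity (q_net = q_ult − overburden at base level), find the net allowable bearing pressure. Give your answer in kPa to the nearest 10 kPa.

Overburden at base level: q = 19.8 × 0.6 = 11.88 kPa.
Cohesion term c·N_c·s_c = 98 × 5.14 × 1.3 = 654.84 kPa; surcharge term q·N_q = 11.88 × 1 = 11.88 kPa.
q_ult = 654.84 + 11.88 = 666.72 kPa.
q_net = 666.72 − 11.88 = 654.84 kPa.
q_all(net) = 654.84 / 3.5 = 187.1 kPa.

q_all(net) ≈ 190 kPa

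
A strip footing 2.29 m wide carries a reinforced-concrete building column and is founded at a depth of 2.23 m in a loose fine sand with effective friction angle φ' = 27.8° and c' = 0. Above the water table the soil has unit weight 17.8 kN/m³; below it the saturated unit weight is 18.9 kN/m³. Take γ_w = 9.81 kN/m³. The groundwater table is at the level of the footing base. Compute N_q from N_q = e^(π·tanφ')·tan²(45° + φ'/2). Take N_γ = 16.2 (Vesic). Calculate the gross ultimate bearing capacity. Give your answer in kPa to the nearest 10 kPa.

tan27.8° = 0.5272, so N_q = e^(π×0.5272)·tan²(58.9°) = 5.24 × 2.748 = 14.4.
Overburden at base level: q = 17.8 × 2.23 = 39.694 kPa.
Below the base the soil is submerged, so the ½γBN_γ term uses γ' = 18.9 − 9.81 = 9.09 kN/m³.
Surcharge term q·N_q = 39.694 × 14.4 = 571.61 kPa; self-weight term 0.5·γ·B·N_γ = 0.5 × 9.09 × 2.29 × 16.2 = 168.61 kPa.
q_ult = 571.61 + 168.61 = 740.22 kPa.

q_ult ≈ 740 kPa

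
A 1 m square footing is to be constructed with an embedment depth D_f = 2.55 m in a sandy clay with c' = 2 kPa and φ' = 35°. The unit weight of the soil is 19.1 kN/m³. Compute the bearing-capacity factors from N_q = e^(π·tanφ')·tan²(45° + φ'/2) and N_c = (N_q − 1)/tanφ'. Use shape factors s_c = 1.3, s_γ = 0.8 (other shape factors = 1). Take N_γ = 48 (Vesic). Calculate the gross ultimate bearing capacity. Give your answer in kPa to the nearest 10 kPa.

tan35° = 0.7002, so N_q = e^(π×0.7002)·tan²(62.5°) = 9.023 × 3.69 = 33.3.
N_c = (33.3 − 1)/tan35° = 46.12.
Effective surcharge at the founding depth q = γ·D_f = 19.1 × 2.55 = 48.705 kPa.
q_ult = c·N_c·s_c + q·N_q + 0.5·γ·B·N_γ·s_γ
     = 2 × 46.124 × 1.3 + 48.705 × 33.296 + 0.5 × 19.1 × 1 × 48 × 0.8
     = 119.92 + 1621.7 + 366.72 = 2108.3 kPa.

q_ult ≈ 2110 kPa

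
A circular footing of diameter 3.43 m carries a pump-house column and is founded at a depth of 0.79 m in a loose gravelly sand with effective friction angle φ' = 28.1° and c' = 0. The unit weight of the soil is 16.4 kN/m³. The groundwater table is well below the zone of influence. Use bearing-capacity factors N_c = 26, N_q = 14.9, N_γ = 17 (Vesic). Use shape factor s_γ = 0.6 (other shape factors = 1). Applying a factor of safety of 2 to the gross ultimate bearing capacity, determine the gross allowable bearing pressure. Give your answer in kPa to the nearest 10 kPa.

q_all ≈ 240 kPa

Overburden at base level: q = 16.4 × 0.79 = 12.956 kPa.
Surcharge term q·N_q = 12.956 × 14.9 = 193.04 kPa; self-weight term 0.5·γ·B·N_γ·s_γ = 0.5 × 16.4 × 3.43 × 17 × 0.6 = 286.89 kPa.
q_ult = 193.04 + 286.89 = 479.93 kPa.
q_all = q_ult / FS = 479.93 / 2 = 239.96 kPa.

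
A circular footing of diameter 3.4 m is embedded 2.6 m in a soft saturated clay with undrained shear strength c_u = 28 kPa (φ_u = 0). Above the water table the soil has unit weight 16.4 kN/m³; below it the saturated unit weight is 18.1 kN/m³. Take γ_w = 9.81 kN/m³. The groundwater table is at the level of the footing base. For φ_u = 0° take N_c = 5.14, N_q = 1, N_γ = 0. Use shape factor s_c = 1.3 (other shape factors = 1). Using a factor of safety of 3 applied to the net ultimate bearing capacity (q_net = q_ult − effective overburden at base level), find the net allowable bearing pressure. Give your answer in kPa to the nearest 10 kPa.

Overburden at base level: q = 16.4 × 2.6 = 42.64 kPa.
Cohesion term c·N_c·s_c = 28 × 5.14 × 1.3 = 187.1 kPa; surcharge term q·N_q = 42.64 × 1 = 42.64 kPa.
q_ult = 187.1 + 42.64 = 229.74 kPa.
Net ultimate: q_net = 229.74 − 42.64 = 187.1 kPa.
q_all(net) = 187.1 / 3 = 62.365 kPa.

q_all(net) ≈ 60 kPa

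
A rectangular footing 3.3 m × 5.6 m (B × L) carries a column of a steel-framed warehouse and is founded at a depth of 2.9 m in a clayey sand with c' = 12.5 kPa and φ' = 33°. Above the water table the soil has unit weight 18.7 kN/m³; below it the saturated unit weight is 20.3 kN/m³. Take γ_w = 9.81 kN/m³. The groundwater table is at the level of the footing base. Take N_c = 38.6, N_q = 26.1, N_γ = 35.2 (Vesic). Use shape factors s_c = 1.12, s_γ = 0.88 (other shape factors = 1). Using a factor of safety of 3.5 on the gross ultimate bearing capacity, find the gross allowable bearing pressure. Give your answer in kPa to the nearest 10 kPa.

q_all ≈ 710 kPa

Effective surcharge at the founding depth q = γ·D_f = 18.7 × 2.9 = 54.23 kPa.
The water table coincides with the base, so in the self-weight term γ → γ' = 10.49 kN/m³.
q_ult = c·N_c·s_c + q·N_q + 0.5·γ·B·N_γ·s_γ
     = 12.5 × 38.6 × 1.12 + 54.23 × 26.1 + 0.5 × 10.49 × 3.3 × 35.2 × 0.88
     = 540.4 + 1415.4 + 536.15 = 2492 kPa.
q_all = 2492 / 3.5 = 711.99 kPa.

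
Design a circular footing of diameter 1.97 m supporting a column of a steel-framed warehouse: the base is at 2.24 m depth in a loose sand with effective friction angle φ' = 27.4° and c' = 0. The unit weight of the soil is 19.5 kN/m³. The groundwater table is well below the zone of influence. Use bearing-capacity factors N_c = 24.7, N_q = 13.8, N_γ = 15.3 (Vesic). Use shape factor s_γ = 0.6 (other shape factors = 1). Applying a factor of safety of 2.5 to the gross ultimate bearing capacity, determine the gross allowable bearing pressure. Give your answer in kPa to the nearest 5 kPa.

q = γ·D_f = 19.5 × 2.24 = 43.68 kPa.
q·N_q = 43.68 × 13.8 = 602.78 kPa
0.5·γ·B·N_γ·s_γ = 0.5 × 19.5 × 1.97 × 15.3 × 0.6 = 176.32 kPa
q_ult = 602.78 + 176.32 = 779.11 kPa.
q_all = q_ult / FS = 779.11 / 2.5 = 311.64 kPa.

q_all ≈ 310 kPa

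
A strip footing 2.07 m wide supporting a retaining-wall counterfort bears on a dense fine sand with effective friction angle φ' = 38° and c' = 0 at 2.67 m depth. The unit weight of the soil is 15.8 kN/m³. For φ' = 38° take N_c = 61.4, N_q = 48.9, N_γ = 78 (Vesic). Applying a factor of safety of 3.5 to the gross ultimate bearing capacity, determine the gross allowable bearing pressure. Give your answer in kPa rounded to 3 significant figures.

q = γ·D_f = 15.8 × 2.67 = 42.186 kPa.
q·N_q = 42.186 × 48.9 = 2062.9 kPa
0.5·γ·B·N_γ = 0.5 × 15.8 × 2.07 × 78 = 1275.5 kPa
q_ult = 2062.9 + 1275.5 = 3338.4 kPa.
q_all = q_ult / FS = 3338.4 / 3.5 = 953.84 kPa.

q_all ≈ 954 kPa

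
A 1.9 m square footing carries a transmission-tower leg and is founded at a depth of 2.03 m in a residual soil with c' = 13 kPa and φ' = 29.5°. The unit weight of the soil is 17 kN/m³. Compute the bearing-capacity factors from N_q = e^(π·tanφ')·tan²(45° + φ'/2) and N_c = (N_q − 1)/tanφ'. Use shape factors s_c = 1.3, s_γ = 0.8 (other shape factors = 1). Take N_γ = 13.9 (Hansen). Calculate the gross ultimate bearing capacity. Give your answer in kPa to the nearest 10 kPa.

tan29.5° = 0.5658, so N_q = e^(π×0.5658)·tan²(59.75°) = 5.915 × 2.94 = 17.39.
N_c = (17.39 − 1)/tan29.5° = 28.97.
Overburden at base level: q = 17 × 2.03 = 34.51 kPa.
Cohesion term c·N_c·s_c = 13 × 28.971 × 1.3 = 489.6 kPa; surcharge term q·N_q = 34.51 × 17.391 = 600.15 kPa; self-weight term 0.5·γ·B·N_γ·s_γ = 0.5 × 17 × 1.9 × 13.9 × 0.8 = 179.59 kPa.
q_ult = 489.6 + 600.15 + 179.59 = 1269.3 kPa.

q_ult ≈ 1270 kPa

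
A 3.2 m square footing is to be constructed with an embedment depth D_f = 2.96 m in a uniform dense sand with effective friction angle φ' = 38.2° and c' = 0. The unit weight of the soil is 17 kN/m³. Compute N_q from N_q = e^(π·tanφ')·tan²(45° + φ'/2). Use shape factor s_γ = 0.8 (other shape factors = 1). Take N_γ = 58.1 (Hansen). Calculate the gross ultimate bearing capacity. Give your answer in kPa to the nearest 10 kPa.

tan38.2° = 0.7869, so N_q = e^(π×0.7869)·tan²(64.1°) = 11.848 × 4.241 = 50.25.
q = γ·D_f = 17 × 2.96 = 50.32 kPa.
q·N_q = 50.32 × 50.251 = 2528.6 kPa
0.5·γ·B·N_γ·s_γ = 0.5 × 17 × 3.2 × 58.1 × 0.8 = 1264.3 kPa
q_ult = 2528.6 + 1264.3 = 3792.9 kPa.

q_ult ≈ 3790 kPa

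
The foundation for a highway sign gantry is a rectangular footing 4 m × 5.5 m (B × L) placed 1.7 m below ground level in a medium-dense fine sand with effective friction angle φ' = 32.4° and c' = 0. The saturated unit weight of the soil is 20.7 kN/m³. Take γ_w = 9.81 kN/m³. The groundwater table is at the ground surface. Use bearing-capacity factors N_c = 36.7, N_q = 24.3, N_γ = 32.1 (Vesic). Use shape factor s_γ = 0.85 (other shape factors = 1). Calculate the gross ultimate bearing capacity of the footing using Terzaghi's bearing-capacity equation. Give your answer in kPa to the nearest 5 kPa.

With the water table at the surface the whole profile is submerged: γ' = 20.7 − 9.81 = 10.89 kN/m³, so q = γ'·D_f = 18.513 kPa; the same γ' applies in the ½γBN_γ term.
q_ult = q·N_q + 0.5·γ·B·N_γ·s_γ
     = 18.513 × 24.3 + 0.5 × 10.89 × 4 × 32.1 × 0.85
     = 449.87 + 594.27 = 1044.1 kPa.

q_ult ≈ 1045 kPa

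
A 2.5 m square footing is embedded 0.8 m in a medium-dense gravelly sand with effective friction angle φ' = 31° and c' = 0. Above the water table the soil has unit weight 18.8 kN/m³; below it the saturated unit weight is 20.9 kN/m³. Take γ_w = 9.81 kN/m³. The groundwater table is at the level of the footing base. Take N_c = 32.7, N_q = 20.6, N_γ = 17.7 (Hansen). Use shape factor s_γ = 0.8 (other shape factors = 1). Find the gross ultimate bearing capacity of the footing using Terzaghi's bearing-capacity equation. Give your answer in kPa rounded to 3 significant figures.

Overburden at base level: q = 18.8 × 0.8 = 15.04 kPa.
Below the base the soil is submerged, so the ½γBN_γ term uses γ' = 20.9 − 9.81 = 11.09 kN/m³.
Surcharge term q·N_q = 15.04 × 20.6 = 309.82 kPa; self-weight term 0.5·γ·B·N_γ·s_γ = 0.5 × 11.09 × 2.5 × 17.7 × 0.8 = 196.29 kPa.
q_ult = 309.82 + 196.29 = 506.12 kPa.

q_ult ≈ 506 kPa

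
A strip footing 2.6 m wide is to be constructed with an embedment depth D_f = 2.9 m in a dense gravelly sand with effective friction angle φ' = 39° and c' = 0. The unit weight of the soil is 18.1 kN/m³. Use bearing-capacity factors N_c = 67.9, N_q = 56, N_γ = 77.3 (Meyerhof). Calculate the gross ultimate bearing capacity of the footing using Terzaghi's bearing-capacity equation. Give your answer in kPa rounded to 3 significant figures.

q_ult ≈ 4760 kPa

Overburden at base level: q = 18.1 × 2.9 = 52.49 kPa.
Surcharge term q·N_q = 52.49 × 56 = 2939.4 kPa; self-weight term 0.5·γ·B·N_γ = 0.5 × 18.1 × 2.6 × 77.3 = 1818.9 kPa.
q_ult = 2939.4 + 1818.9 = 4758.3 kPa.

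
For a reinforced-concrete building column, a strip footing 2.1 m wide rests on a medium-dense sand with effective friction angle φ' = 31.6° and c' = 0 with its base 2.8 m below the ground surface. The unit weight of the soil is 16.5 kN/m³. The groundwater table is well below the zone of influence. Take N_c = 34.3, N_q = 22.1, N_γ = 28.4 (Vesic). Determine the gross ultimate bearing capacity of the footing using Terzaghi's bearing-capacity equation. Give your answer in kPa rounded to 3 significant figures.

Effective surcharge at the founding depth q = γ·D_f = 16.5 × 2.8 = 46.2 kPa.
q_ult = q·N_q + 0.5·γ·B·N_γ
     = 46.2 × 22.1 + 0.5 × 16.5 × 2.1 × 28.4
     = 1021 + 492.03 = 1513 kPa.

q_ult ≈ 1510 kPa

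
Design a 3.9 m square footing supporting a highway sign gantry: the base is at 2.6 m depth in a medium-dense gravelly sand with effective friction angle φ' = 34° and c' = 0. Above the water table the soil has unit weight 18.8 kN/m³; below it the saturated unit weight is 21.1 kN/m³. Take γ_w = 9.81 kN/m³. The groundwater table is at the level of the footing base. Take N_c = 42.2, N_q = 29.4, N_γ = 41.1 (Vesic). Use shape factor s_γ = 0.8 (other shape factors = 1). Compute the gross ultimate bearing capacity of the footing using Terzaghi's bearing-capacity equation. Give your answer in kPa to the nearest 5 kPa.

q_ult ≈ 2160 kPa

Overburden at base level: q = 18.8 × 2.6 = 48.88 kPa.
Below the base the soil is submerged, so the ½γBN_γ term uses γ' = 21.1 − 9.81 = 11.29 kN/m³.
Surcharge term q·N_q = 48.88 × 29.4 = 1437.1 kPa; self-weight term 0.5·γ·B·N_γ·s_γ = 0.5 × 11.29 × 3.9 × 41.1 × 0.8 = 723.87 kPa.
q_ult = 1437.1 + 723.87 = 2160.9 kPa.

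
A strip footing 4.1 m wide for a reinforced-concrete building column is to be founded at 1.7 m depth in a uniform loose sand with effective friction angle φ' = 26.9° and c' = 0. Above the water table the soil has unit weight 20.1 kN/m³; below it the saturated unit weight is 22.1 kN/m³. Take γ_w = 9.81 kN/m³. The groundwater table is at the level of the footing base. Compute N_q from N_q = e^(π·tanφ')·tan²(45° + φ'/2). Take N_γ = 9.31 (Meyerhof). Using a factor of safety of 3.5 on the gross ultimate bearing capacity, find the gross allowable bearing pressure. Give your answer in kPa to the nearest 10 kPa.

q_all ≈ 190 kPa

N_q = e^(π·tan26.9°)·tan²(58.45°) = 13.06.
q = γ·D_f = 20.1 × 1.7 = 34.17 kPa.
For the ½γBN_γ term take γ' = 22.1 − 9.81 = 12.29 kN/m³ (soil below base is submerged).
q·N_q = 34.17 × 13.057 = 446.16 kPa
0.5·γ·B·N_γ = 0.5 × 12.29 × 4.1 × 9.31 = 234.56 kPa
q_ult = 446.16 + 234.56 = 680.72 kPa.
q_all = 680.72 / 3.5 = 194.49 kPa.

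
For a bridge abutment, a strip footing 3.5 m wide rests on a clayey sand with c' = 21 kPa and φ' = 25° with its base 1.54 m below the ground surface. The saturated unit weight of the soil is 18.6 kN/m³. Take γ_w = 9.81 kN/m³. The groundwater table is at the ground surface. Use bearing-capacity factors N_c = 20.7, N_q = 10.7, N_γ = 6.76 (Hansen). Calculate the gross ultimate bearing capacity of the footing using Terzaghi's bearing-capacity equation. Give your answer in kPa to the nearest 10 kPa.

q_ult ≈ 680 kPa

γ' = 18.6 − 9.81 = 8.79 kN/m³ (submerged throughout). q = 8.79 × 1.54 = 13.537 kPa; the same γ' applies in the ½γBN_γ term.
c·N_c = 21 × 20.7 = 434.7 kPa
q·N_q = 13.537 × 10.7 = 144.84 kPa
0.5·γ·B·N_γ = 0.5 × 8.79 × 3.5 × 6.76 = 103.99 kPa
q_ult = 434.7 + 144.84 + 103.99 = 683.53 kPa.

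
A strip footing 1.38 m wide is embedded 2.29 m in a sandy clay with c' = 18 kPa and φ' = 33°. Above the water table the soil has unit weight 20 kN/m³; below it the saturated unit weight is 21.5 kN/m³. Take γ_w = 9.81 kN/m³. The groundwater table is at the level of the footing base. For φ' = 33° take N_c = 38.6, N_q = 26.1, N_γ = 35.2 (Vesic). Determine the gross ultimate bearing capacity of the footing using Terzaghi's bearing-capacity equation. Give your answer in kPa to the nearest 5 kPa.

q_ult ≈ 2175 kPa

Overburden at base level: q = 20 × 2.29 = 45.8 kPa.
Below the base the soil is submerged, so the ½γBN_γ term uses γ' = 21.5 − 9.81 = 11.69 kN/m³.
Cohesion term c·N_c = 18 × 38.6 = 694.8 kPa; surcharge term q·N_q = 45.8 × 26.1 = 1195.4 kPa; self-weight term 0.5·γ·B·N_γ = 0.5 × 11.69 × 1.38 × 35.2 = 283.93 kPa.
q_ult = 694.8 + 1195.4 + 283.93 = 2174.1 kPa.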